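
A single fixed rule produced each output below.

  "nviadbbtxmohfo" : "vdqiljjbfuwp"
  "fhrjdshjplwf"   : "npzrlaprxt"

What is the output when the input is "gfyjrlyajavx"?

ongrztgiri

The rule is to shift every letter 8 places forward in the alphabet (wrapping around), then delete the last 2 characters.
Applying both steps to "gfyjrlyajavx": "ongrztgiridf", then "ongrztgiri".
(Check on "fhrjdshjplwf": → "npzrlaprxten" → "npzrlaprxt" ✓)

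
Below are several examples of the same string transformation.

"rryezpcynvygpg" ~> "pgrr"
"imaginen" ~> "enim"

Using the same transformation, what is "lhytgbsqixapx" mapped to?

pxlh

What's happening: move the first 2 characters to the end (rotate left by 2), then keep only the last 4 characters.
Applying both steps to "lhytgbsqixapx": "ytgbsqixapxlh", then "pxlh".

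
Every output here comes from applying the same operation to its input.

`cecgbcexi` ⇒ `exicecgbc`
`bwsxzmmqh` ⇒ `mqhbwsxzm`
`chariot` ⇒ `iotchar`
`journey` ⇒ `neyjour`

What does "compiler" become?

lercompi

The pattern: move the last 3 characters to the front (rotate right by 3).
Doing the same to "compiler": "lercompi".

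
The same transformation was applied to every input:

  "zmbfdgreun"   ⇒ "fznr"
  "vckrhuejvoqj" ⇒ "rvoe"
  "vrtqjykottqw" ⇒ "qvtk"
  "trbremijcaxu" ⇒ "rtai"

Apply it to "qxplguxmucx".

In each case the input is transformed by: keep one character in every 3, starting at position 1 (positions 1st, 4th, 7th, ...), then swap each adjacent pair of characters (1↔2, 3↔4, ...).
Applying that to "qxplguxmucx" gives "lqcx".
(Check on "trbremijcaxu": → "tria" → "rtai" ✓)

lqcx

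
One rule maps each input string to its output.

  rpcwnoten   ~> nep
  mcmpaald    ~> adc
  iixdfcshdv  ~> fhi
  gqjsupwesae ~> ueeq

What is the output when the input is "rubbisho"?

iou

Rule — keep one character in every 3, starting at position 2 (positions 2nd, 5th, 8th, ...), then move the first character to the end.
"rubbisho" → "uio" → "iou".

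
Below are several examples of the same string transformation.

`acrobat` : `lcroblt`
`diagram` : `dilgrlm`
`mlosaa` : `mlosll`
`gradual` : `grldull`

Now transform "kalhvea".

The transformation: replace every "a" with "l".
Doing the same to "kalhvea": "kllhvel".

kllhvel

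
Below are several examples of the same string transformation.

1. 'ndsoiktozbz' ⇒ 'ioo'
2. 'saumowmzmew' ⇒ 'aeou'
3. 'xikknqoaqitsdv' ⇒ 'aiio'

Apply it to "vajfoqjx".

ao

In each case the input is transformed by: sort the characters into alphabetical order, then keep only the vowels.
Applying both steps to "vajfoqjx": "afjjoqvx", then "ao".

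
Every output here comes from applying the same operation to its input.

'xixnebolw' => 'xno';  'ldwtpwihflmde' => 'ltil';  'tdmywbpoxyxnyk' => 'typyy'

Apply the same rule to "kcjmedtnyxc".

The rule is to move the last character to the front, then keep one character in every 3, starting at position 2 (positions 2nd, 5th, 8th, ...).
"kcjmedtnyxc" → "ckcjmedtnyx" → "kmtx".

kmtx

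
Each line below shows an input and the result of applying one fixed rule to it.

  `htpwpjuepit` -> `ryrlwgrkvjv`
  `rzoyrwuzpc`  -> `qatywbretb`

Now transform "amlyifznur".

Looking at the pairs, the operation is to move the first 2 characters to the end (rotate left by 2), then shift every letter 2 places forward in the alphabet (wrapping around).
For "amlyifznur", step one produces "lyifznuram"; step two turns that into "nakhbpwtco".

nakhbpwtco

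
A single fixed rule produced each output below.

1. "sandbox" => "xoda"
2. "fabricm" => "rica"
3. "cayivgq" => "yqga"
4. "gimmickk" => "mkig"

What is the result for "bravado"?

Each output is the input with this applied: sort the characters into reverse alphabetical order, then keep every other character starting from the first (positions 1st, 3rd, 5th, ...).
On "bravado": the first step gives "vrodbaa", and the second then gives "voba".

voba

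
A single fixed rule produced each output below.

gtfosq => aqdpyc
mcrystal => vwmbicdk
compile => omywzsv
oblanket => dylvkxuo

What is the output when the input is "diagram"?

wnskqbk

Looking at the pairs, the operation is to move the last character to the front, then shift every letter 10 places forward in the alphabet (wrapping around).
On "diagram" that produces "wnskqbk".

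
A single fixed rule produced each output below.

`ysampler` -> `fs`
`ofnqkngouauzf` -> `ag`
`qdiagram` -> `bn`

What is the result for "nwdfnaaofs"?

What's happening: shift every letter 1 place forward in the alphabet (wrapping around), then keep only the last 2 characters.
Starting from "nwdfnaaofs": after the first operation, "oxegobbpgt"; after the second, "gt".

gt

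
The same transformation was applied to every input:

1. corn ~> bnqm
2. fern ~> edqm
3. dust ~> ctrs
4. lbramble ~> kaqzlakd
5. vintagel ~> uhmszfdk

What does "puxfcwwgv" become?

The rule is to shift every letter 1 place backward in the alphabet (wrapping around).
Applying that to "puxfcwwgv" gives "otwebvvfu".

otwebvvfu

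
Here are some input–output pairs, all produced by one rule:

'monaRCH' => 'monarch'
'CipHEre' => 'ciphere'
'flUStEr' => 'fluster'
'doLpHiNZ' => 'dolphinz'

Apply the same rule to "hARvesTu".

harvestu

What's happening: convert every letter to lowercase.
On "hARvesTu" that produces "harvestu".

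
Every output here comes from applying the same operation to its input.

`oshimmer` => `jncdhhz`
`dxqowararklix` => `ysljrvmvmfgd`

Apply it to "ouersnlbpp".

jpzmnigwk

The pattern: shift every letter 5 places backward in the alphabet (wrapping around), then delete the last character.
So "ouersnlbpp" becomes "jpzmnigwk".
(Check on "oshimmer": → "jncdhhzm" → "jncdhhz" ✓)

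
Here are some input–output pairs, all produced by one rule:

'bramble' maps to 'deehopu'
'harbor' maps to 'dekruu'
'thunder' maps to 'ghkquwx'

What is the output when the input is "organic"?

dfjlqru

Looking at the pairs, the operation is to sort the characters into alphabetical order, then shift every letter 3 places forward in the alphabet (wrapping around).
Applying both steps to "organic": "acginor", then "dfjlqru".
(Check on "thunder": → "dehnrtu" → "ghkquwx" ✓)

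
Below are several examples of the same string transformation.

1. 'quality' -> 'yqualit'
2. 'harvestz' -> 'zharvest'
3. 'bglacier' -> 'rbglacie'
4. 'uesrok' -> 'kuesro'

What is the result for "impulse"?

The transformation: move the last character to the front.
For "impulse" the result is "eimpuls".

eimpuls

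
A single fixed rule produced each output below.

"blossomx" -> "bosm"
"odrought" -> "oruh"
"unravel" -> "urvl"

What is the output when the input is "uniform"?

Each output is the input with this applied: keep every other character starting from the first (positions 1st, 3rd, 5th, ...).
Applying that to "uniform" gives "uiom".

uiom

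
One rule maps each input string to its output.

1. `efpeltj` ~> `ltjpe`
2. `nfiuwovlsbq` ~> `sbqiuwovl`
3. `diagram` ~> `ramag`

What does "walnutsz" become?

Each output is the input with this applied: delete the first 2 characters, then move the last 3 characters to the front (rotate right by 3).
For "walnutsz" the result is "tszlnu".

tszlnu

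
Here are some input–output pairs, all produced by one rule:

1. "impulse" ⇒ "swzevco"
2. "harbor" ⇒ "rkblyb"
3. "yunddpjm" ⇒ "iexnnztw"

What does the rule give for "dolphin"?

In each case the input is transformed by: shift every letter 10 places forward in the alphabet (wrapping around).
"dolphin" → "nyvzrsx".

nyvzrsx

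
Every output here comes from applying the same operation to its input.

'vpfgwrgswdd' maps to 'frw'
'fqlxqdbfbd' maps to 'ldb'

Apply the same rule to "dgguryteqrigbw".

gyqg

Looking at the pairs, the operation is to keep one character in every 3, starting at position 3 (positions 3rd, 6th, 9th, ...).
Applying that to "dgguryteqrigbw" gives "gyqg".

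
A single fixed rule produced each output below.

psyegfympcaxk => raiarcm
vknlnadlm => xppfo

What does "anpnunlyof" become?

The rule is to shift every letter 2 places forward in the alphabet (wrapping around), then keep every other character starting from the first (positions 1st, 3rd, 5th, ...).
Starting from "anpnunlyof": after the first operation, "cprpwpnaqh"; after the second, "crwnq".
(Check on "vknlnadlm": → "xmpnpcfno" → "xppfo" ✓)

crwnq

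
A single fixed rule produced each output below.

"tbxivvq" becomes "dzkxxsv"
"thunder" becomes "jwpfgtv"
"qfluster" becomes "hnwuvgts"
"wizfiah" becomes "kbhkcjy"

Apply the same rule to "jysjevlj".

The pattern: move the first character to the end, then shift every letter 2 places forward in the alphabet (wrapping around).
Starting from "jysjevlj": after the first operation, "ysjevljj"; after the second, "aulgxnll".
(Check on "tbxivvq": → "bxivvqt" → "dzkxxsv" ✓)

aulgxnll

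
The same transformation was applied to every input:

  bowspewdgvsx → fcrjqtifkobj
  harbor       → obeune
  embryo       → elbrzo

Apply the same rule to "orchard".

uneqbep

What's happening: shift every letter 13 places forward in the alphabet (wrapping around) — i.e. ROT13, then move the first 3 characters to the end (rotate left by 3).
On "orchard": the first step gives "bepuneq", and the second then gives "uneqbep".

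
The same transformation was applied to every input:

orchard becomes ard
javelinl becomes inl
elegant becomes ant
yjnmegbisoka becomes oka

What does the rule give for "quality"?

ity

In each case the input is transformed by: keep only the last 3 characters.
Doing the same to "quality": "ity".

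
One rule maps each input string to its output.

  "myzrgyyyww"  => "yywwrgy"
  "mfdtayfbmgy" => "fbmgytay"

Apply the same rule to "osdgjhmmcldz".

mmcldzgjh

Looking at the pairs, the operation is to delete the first 3 characters, then move the first 3 characters to the end (rotate left by 3).
"osdgjhmmcldz" → "gjhmmcldz" → "mmcldzgjh".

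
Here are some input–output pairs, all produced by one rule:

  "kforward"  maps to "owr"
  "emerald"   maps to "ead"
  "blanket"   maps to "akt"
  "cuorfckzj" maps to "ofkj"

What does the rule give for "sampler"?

mlr

In each case the input is transformed by: keep every other character starting from the first (positions 1st, 3rd, 5th, ...), then delete the first character.
On "sampler": the first step gives "smlr", and the second then gives "mlr".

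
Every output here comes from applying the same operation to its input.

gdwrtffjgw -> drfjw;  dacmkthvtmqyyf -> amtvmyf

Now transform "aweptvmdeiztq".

wpvdit

Each output is the input with this applied: keep every other character starting from the second (positions 2nd, 4th, 6th, ...).
On "aweptvmdeiztq" that produces "wpvdit".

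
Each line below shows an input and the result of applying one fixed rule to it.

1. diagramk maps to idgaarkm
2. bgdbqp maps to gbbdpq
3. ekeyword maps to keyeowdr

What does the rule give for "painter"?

Each output is the input with this applied: swap each adjacent pair of characters (1↔2, 3↔4, ...).
Applying that to "painter" gives "apnietr".

apnietr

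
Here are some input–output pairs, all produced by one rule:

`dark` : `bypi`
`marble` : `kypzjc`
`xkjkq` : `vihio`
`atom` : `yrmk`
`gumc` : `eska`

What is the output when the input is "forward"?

The pattern: shift every letter 2 places backward in the alphabet (wrapping around).
Doing the same to "forward": "dmpuypb".

dmpuypb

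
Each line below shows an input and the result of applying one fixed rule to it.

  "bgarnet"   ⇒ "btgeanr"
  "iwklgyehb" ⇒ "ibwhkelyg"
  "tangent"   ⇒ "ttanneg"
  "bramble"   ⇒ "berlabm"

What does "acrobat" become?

atcarbo

Each output is the input with this applied: take characters alternately from the front and the back (1st, last, 2nd, 2nd-last, ...).
On "acrobat" that produces "atcarbo".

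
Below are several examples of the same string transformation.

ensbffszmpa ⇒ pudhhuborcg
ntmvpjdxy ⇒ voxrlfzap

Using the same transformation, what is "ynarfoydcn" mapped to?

pcthqafepa

The rule is to shift every letter 2 places forward in the alphabet (wrapping around), then move the first character to the end.
Working it through for "ynarfoydcn": intermediate "apcthqafep", final "pcthqafepa".
(Check on "ntmvpjdxy": → "pvoxrlfza" → "voxrlfzap" ✓)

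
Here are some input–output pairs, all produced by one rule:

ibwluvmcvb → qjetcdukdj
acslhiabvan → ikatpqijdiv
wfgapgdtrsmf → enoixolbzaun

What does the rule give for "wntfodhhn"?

In each case the input is transformed by: shift every letter 8 places forward in the alphabet (wrapping around).
For "wntfodhhn" the result is "evbnwlppv".

evbnwlppv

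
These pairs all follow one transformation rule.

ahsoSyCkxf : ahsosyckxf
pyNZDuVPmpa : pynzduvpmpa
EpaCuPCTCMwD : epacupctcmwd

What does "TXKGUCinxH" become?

The pattern: convert every letter to lowercase.
Applying that to "TXKGUCinxH" gives "txkgucinxh".

txkgucinxh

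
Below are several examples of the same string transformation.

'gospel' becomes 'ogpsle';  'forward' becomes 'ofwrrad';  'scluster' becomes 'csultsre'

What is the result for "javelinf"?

ajevilfn

The pattern: swap each adjacent pair of characters (1↔2, 3↔4, ...).
Applying that to "javelinf" gives "ajevilfn".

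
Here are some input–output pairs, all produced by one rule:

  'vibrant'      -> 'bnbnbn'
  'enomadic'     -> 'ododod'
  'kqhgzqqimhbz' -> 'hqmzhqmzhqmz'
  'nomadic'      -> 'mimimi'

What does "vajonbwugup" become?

jbgjbgjbg

The transformation: keep one character in every 3, starting at position 3 (positions 3rd, 6th, 9th, ...), then write the whole string 3 times in a row.
For "vajonbwugup" the result is "jbgjbgjbg".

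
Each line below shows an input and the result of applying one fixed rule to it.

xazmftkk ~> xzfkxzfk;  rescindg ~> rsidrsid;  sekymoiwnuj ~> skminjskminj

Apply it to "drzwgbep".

The rule is to keep every other character starting from the first (positions 1st, 3rd, 5th, ...), then write the whole string twice.
For "drzwgbep" the result is "dzgedzge".

dzgedzge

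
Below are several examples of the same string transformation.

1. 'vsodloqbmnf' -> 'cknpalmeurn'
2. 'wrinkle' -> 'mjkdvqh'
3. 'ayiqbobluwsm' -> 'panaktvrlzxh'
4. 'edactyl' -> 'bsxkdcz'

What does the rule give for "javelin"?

In each case the input is transformed by: move the first 3 characters to the end (rotate left by 3), then shift every letter 1 place backward in the alphabet (wrapping around).
"javelin" → "elinjav" → "dkhmizu".
(Check on "vsodloqbmnf": → "dloqbmnfvso" → "cknpalmeurn" ✓)

dkhmizu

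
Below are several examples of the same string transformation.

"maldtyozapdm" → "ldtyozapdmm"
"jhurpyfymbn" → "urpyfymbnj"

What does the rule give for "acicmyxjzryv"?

Rule — move the first 2 characters to the end (rotate left by 2), then delete the last character.
Applying both steps to "acicmyxjzryv": "icmyxjzryvac", then "icmyxjzryva".

icmyxjzryva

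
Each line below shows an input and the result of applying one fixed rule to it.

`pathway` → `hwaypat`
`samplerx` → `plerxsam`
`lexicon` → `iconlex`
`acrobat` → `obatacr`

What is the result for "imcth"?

Rule — move the first 3 characters to the end (rotate left by 3).
So "imcth" becomes "thimc".

thimc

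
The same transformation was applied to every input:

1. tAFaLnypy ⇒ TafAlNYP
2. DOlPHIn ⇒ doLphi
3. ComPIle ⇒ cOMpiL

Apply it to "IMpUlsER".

imPuLSe

In each case the input is transformed by: delete the last character, then flip the case of every letter.
On "IMpUlsER": the first step gives "IMpUlsE", and the second then gives "imPuLSe".
(Check on "tAFaLnypy": → "tAFaLnyp" → "TafAlNYP" ✓)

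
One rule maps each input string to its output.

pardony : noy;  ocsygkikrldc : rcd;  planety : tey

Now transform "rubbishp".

iph

The rule is to swap each adjacent pair of characters (1↔2, 3↔4, ...), then keep only the last 3 characters.
Starting from "rubbishp": after the first operation, "urbbsiph"; after the second, "iph".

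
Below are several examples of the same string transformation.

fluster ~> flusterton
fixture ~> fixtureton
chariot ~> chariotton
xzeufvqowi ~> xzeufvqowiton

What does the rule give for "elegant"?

What's happening: append "ton".
"elegant" → "elegantton".

elegantton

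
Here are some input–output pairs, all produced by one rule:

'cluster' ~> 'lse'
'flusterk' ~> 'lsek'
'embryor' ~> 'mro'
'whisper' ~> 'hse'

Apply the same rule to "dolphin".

Rule — keep every other character starting from the second (positions 2nd, 4th, 6th, ...).
So "dolphin" becomes "opi".

opi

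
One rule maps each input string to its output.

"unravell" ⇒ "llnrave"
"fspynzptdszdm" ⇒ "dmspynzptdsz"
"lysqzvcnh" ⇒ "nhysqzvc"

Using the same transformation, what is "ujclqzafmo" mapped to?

The transformation: delete the first character, then move the last 2 characters to the front (rotate right by 2).
For "ujclqzafmo", step one produces "jclqzafmo"; step two turns that into "mojclqzaf".

mojclqzaf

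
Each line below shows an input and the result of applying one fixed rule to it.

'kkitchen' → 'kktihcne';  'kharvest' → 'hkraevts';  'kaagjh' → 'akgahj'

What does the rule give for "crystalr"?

rcsyatrl

What's happening: swap each adjacent pair of characters (1↔2, 3↔4, ...).
Applying that to "crystalr" gives "rcsyatrl".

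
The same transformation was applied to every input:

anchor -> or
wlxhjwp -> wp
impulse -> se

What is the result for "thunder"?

er

Each output is the input with this applied: keep only the last 2 characters.
Doing the same to "thunder": "er".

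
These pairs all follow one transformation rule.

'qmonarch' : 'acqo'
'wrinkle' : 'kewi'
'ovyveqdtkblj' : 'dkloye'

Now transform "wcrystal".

sawr

Looking at the pairs, the operation is to keep every other character starting from the first (positions 1st, 3rd, 5th, ...), then swap the front and back halves of the string.
Applying both steps to "wcrystal": "wrsa", then "sawr".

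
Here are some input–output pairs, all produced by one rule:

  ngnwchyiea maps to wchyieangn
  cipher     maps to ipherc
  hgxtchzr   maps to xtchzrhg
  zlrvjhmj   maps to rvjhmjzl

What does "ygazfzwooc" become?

The transformation: swap the front and back halves of the string, then move the last 2 characters to the front (rotate right by 2).
On "ygazfzwooc": the first step gives "zwoocygazf", and the second then gives "zfzwoocyga".

zfzwoocyga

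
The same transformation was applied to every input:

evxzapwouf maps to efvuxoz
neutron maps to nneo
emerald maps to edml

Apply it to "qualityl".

The rule is to take characters alternately from the front and the back (1st, last, 2nd, 2nd-last, ...), then delete the last 3 characters.
Doing the same to "qualityl": "qluya".

qluya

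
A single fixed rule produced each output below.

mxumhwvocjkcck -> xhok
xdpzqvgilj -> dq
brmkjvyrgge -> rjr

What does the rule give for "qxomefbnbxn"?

The pattern: delete the last 3 characters, then keep one character in every 3, starting at position 2 (positions 2nd, 5th, 8th, ...).
"qxomefbnbxn" → "qxomefbn" → "xen".

xen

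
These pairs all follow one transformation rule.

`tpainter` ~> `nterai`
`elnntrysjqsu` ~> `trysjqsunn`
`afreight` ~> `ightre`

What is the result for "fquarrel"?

The pattern: delete the first 2 characters, then move the first 2 characters to the end (rotate left by 2).
For "fquarrel" the result is "rrelua".

rrelua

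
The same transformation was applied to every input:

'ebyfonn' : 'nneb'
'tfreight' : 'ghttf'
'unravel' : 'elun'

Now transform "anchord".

rdan

Looking at the pairs, the operation is to move the first 2 characters to the end (rotate left by 2), then delete the first 3 characters.
Doing the same to "anchord": "rdan".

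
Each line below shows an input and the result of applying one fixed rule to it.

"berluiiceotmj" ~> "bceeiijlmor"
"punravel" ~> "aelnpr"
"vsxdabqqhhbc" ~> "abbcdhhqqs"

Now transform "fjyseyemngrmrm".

In each case the input is transformed by: sort the characters into alphabetical order, then delete the last 2 characters.
Starting from "fjyseyemngrmrm": after the first operation, "eefgjmmmnrrsyy"; after the second, "eefgjmmmnrrs".

eefgjmmmnrrs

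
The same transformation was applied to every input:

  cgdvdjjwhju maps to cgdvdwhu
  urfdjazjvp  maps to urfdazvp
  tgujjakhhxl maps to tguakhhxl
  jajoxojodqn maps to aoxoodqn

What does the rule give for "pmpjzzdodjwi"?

pmpzzdodwi

What's happening: remove every "j".
So "pmpjzzdodjwi" becomes "pmpzzdodwi".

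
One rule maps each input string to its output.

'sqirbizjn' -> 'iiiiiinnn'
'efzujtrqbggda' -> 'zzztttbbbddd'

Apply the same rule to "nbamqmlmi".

Each output is the input with this applied: keep one character in every 3, starting at position 3 (positions 3rd, 6th, 9th, ...), then repeat every character 3 times.
Working it through for "nbamqmlmi": intermediate "ami", final "aaammmiii".
(Check on "sqirbizjn": → "iin" → "iiiiiinnn" ✓)

aaammmiii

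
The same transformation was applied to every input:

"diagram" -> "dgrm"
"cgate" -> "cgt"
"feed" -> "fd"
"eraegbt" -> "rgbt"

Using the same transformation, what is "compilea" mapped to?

The rule is to remove every vowel.
"compilea" → "cmpl".

cmpl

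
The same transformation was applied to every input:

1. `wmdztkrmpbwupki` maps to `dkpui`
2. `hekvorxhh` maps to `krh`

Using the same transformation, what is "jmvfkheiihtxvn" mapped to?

vhix

Rule — keep one character in every 3, starting at position 3 (positions 3rd, 6th, 9th, ...).
"jmvfkheiihtxvn" → "vhix".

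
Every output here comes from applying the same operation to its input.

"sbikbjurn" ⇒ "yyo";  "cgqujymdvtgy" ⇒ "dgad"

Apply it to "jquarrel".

In each case the input is transformed by: shift every letter 3 places backward in the alphabet (wrapping around), then keep one character in every 3, starting at position 2 (positions 2nd, 5th, 8th, ...).
On "jquarrel": the first step gives "gnrxoobi", and the second then gives "noi".

noi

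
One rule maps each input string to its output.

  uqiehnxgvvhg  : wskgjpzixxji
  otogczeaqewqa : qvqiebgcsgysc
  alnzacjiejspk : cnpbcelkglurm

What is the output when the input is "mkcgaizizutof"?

omeickbkbwvqh

The transformation: shift every letter 2 places forward in the alphabet (wrapping around).
Applying that to "mkcgaizizutof" gives "omeickbkbwvqh".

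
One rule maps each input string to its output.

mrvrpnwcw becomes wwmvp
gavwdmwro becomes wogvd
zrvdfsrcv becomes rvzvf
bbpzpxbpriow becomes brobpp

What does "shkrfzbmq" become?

Rule — keep every other character starting from the first (positions 1st, 3rd, 5th, ...), then move the first 3 characters to the end (rotate left by 3).
Applying both steps to "shkrfzbmq": "skfbq", then "bqskf".

bqskf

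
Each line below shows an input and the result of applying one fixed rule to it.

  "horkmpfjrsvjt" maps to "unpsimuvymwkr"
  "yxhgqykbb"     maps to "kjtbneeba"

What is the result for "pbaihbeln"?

dlkehoqse

Looking at the pairs, the operation is to shift every letter 3 places forward in the alphabet (wrapping around), then move the first 2 characters to the end (rotate left by 2).
For "pbaihbeln" the result is "dlkehoqse".
(Check on "yxhgqykbb": → "bakjtbnee" → "kjtbneeba" ✓)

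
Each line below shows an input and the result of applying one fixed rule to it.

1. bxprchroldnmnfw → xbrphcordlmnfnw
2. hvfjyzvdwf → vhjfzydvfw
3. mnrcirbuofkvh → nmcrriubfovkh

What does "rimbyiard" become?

irbmiyrad

In each case the input is transformed by: swap each adjacent pair of characters (1↔2, 3↔4, ...).
On "rimbyiard" that produces "irbmiyrad".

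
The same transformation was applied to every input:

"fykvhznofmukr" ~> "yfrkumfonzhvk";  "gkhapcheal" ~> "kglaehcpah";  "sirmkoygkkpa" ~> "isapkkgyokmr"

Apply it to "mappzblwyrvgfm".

What's happening: move the first 2 characters to the end (rotate left by 2), then reverse the string.
For "mappzblwyrvgfm", step one produces "ppzblwyrvgfmma"; step two turns that into "ammfgvrywlbzpp".

ammfgvrywlbzpp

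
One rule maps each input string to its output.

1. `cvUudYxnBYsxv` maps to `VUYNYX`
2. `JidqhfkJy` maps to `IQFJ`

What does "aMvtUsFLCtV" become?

Looking at the pairs, the operation is to keep every other character starting from the second (positions 2nd, 4th, 6th, ...), then convert every letter to uppercase.
Starting from "aMvtUsFLCtV": after the first operation, "MtsLt"; after the second, "MTSLT".
(Check on "JidqhfkJy": → "iqfJ" → "IQFJ" ✓)

MTSLT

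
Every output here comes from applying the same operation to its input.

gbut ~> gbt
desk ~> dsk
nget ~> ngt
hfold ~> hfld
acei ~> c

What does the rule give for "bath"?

bth

In each case the input is transformed by: remove every vowel.
For "bath" the result is "bth".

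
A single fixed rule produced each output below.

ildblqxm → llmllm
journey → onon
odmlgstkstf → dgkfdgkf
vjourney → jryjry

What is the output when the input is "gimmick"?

iiii

The rule is to keep one character in every 3, starting at position 2 (positions 2nd, 5th, 8th, ...), then write the whole string twice.
Starting from "gimmick": after the first operation, "ii"; after the second, "iiii".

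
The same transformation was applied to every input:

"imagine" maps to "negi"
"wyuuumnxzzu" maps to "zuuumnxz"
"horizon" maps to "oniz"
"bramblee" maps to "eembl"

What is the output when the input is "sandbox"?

What's happening: delete the first 3 characters, then move the last 2 characters to the front (rotate right by 2).
On "sandbox": the first step gives "dbox", and the second then gives "oxdb".

oxdb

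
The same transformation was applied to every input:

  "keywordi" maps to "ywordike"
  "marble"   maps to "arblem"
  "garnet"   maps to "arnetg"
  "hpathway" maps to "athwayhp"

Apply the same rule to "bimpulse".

The rule is to swap the front and back halves of the string, then move the last 2 characters to the front (rotate right by 2).
Applying both steps to "bimpulse": "ulsebimp", then "mpulsebi".

mpulsebi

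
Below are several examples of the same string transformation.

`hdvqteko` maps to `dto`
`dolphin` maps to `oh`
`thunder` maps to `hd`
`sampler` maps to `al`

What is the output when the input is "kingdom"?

Rule — keep one character in every 3, starting at position 2 (positions 2nd, 5th, 8th, ...).
For "kingdom" the result is "id".

id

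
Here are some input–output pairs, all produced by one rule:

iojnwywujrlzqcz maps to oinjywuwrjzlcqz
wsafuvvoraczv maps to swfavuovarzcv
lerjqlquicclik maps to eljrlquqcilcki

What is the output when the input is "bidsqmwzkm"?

ibsdmqzwmk

What's happening: swap each adjacent pair of characters (1↔2, 3↔4, ...).
Applying that to "bidsqmwzkm" gives "ibsdmqzwmk".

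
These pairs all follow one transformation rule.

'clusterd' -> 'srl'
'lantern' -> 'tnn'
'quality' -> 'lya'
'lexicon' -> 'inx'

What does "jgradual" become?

aag

What's happening: move the first 3 characters to the end (rotate left by 3), then keep one character in every 3, starting at position 1 (positions 1st, 4th, 7th, ...).
"jgradual" → "adualjgr" → "aag".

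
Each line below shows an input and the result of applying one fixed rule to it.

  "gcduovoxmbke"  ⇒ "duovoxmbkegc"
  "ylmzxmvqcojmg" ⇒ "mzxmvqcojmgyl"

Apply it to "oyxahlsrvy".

xahlsrvyoy

Each output is the input with this applied: move the first 2 characters to the end (rotate left by 2).
Doing the same to "oyxahlsrvy": "xahlsrvyoy".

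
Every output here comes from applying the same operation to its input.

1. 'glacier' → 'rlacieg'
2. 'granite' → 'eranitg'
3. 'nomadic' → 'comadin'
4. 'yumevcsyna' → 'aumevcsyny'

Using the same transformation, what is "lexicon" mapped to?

nexicol

The rule is to swap the first and last characters.
On "lexicon" that produces "nexicol".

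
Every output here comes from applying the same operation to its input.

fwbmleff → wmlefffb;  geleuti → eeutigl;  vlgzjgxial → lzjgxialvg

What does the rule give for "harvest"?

Looking at the pairs, the operation is to move the first 2 characters to the end (rotate left by 2), then swap the first and last characters.
On "harvest": the first step gives "rvestha", and the second then gives "avesthr".

avesthr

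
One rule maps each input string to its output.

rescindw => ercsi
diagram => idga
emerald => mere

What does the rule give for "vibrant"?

ivrb

In each case the input is transformed by: delete the last 3 characters, then swap each adjacent pair of characters (1↔2, 3↔4, ...).
For "vibrant", step one produces "vibr"; step two turns that into "ivrb".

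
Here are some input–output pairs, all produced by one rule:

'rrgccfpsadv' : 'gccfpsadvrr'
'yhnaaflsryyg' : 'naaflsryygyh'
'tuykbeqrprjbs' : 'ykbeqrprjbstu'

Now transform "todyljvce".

dyljvceto

The pattern: move the first 2 characters to the end (rotate left by 2).
"todyljvce" → "dyljvceto".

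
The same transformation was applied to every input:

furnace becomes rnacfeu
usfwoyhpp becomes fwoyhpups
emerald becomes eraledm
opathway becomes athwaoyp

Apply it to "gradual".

Rule — swap the first and last characters, then move the first 2 characters to the end (rotate left by 2).
Applying that to "gradual" gives "aduaglr".
(Check on "furnace": → "eurnacf" → "rnacfeu" ✓)

aduaglr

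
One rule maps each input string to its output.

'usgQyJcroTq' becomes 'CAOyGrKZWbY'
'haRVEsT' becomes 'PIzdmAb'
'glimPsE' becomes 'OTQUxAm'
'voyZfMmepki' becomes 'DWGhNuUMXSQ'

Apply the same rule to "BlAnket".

jTiVSMB

What's happening: shift every letter 8 places forward in the alphabet (wrapping around), then flip the case of every letter.
For "BlAnket" the result is "jTiVSMB".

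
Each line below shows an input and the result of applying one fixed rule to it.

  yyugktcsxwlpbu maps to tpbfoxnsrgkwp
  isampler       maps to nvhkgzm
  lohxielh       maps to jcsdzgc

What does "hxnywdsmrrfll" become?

The transformation: shift every letter 5 places backward in the alphabet (wrapping around), then delete the first character.
Applying both steps to "hxnywdsmrrfll": "csitrynhmmagg", then "sitrynhmmagg".

sitrynhmmagg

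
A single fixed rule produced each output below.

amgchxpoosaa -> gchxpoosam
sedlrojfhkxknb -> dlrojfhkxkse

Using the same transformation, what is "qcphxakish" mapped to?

The pattern: delete the last 2 characters, then move the first 2 characters to the end (rotate left by 2).
On "qcphxakish": the first step gives "qcphxaki", and the second then gives "phxakiqc".

phxakiqc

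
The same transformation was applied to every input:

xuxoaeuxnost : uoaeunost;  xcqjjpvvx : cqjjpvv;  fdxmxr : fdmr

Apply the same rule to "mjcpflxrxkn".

The rule is to remove every "x".
On "mjcpflxrxkn" that produces "mjcpflrkn".

mjcpflrkn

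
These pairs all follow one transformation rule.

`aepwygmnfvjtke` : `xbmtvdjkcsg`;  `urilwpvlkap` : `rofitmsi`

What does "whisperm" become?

tefpm

Each output is the input with this applied: delete the last 3 characters, then shift every letter 3 places backward in the alphabet (wrapping around).
Applying both steps to "whisperm": "whisp", then "tefpm".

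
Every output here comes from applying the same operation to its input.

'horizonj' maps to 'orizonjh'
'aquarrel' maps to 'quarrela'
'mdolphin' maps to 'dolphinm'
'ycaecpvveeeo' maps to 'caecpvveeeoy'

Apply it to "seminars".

eminarss

The pattern: move the first character to the end.
For "seminars" the result is "eminarss".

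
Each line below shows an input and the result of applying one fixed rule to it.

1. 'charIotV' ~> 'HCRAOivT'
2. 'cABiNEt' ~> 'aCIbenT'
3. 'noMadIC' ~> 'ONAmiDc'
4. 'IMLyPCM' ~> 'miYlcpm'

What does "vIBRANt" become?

The pattern: swap each adjacent pair of characters (1↔2, 3↔4, ...), then flip the case of every letter.
Starting from "vIBRANt": after the first operation, "IvRBNAt"; after the second, "iVrbnaT".

iVrbnaT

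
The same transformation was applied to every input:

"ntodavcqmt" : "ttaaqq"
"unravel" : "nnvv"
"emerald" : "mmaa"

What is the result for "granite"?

The rule is to keep one character in every 3, starting at position 2 (positions 2nd, 5th, 8th, ...), then double every character.
Working it through for "granite": intermediate "ri", final "rrii".
(Check on "emerald": → "ma" → "mmaa" ✓)

rrii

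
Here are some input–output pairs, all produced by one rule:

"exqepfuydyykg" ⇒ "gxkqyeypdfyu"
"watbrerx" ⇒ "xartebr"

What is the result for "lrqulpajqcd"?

The rule is to take characters alternately from the front and the back (1st, last, 2nd, 2nd-last, ...), then delete the first character.
On "lrqulpajqcd" that produces "drcqqujlap".

drcqqujlap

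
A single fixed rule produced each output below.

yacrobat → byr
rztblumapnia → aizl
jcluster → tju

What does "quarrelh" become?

Rule — swap the front and back halves of the string, then keep one character in every 3, starting at position 2 (positions 2nd, 5th, 8th, ...).
Starting from "quarrelh": after the first operation, "relhquar"; after the second, "eqr".

eqr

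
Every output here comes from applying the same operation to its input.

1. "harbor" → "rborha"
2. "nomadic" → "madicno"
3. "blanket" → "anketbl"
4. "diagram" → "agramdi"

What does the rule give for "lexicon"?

The transformation: move the first 2 characters to the end (rotate left by 2).
Doing the same to "lexicon": "xiconle".

xiconle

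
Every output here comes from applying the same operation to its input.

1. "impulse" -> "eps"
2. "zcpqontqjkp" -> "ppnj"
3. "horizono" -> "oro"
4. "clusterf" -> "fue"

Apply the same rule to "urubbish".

Rule — move the last character to the front, then keep one character in every 3, starting at position 1 (positions 1st, 4th, 7th, ...).
Working it through for "urubbish": intermediate "hurubbis", final "hui".

hui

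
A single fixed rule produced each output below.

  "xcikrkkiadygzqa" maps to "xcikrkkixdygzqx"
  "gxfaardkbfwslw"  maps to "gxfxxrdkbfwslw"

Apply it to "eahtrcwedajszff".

The transformation: replace every "a" with "x".
On "eahtrcwedajszff" that produces "exhtrcwedxjszff".

exhtrcwedxjszff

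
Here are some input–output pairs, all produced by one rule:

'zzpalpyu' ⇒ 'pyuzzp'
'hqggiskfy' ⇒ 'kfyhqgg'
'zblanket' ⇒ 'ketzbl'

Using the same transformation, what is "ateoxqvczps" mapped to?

zpsateoxq

What's happening: move the last 3 characters to the front (rotate right by 3), then delete the last 2 characters.
Working it through for "ateoxqvczps": intermediate "zpsateoxqvc", final "zpsateoxq".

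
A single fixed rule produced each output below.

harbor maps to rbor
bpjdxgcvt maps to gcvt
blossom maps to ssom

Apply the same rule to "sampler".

pler

The transformation: keep only the last 4 characters.
Applying that to "sampler" gives "pler".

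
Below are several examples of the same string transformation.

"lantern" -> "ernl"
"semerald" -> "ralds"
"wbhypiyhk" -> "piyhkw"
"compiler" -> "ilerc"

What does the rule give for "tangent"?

entt

What's happening: move the first character to the end, then delete the first 3 characters.
"tangent" → "angentt" → "entt".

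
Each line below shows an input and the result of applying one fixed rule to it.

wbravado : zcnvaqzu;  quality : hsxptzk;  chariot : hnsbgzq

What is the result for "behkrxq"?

The transformation: move the last 3 characters to the front (rotate right by 3), then shift every letter 1 place backward in the alphabet (wrapping around).
Applying both steps to "behkrxq": "rxqbehk", then "qwpadgj".

qwpadgj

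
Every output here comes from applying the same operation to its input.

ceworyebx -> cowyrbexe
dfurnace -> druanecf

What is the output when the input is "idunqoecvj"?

inuoqcejvd

Rule — swap each adjacent pair of characters (1↔2, 3↔4, ...), then move the first character to the end.
For "idunqoecvj", step one produces "dinuoqcejv"; step two turns that into "inuoqcejvd".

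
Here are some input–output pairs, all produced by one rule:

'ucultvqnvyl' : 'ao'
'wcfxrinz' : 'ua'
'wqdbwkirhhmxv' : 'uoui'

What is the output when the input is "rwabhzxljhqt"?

uo

The rule is to shift every letter 2 places backward in the alphabet (wrapping around), then keep only the vowels.
Starting from "rwabhzxljhqt": after the first operation, "puyzfxvjhfor"; after the second, "uo".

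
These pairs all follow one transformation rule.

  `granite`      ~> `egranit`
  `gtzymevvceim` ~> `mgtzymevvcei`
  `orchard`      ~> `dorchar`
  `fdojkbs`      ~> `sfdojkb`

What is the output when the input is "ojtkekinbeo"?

Each output is the input with this applied: move the last character to the front.
On "ojtkekinbeo" that produces "oojtkekinbe".

oojtkekinbe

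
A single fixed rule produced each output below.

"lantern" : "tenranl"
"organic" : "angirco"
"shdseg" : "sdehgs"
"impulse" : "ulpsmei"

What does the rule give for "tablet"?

lbeatt

The rule is to take characters alternately from the front and the back (1st, last, 2nd, 2nd-last, ...), then reverse the string.
"tablet" → "lbeatt".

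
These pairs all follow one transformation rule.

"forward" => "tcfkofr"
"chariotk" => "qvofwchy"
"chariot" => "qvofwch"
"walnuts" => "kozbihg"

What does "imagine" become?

Each output is the input with this applied: shift every letter 12 places backward in the alphabet (wrapping around).
For "imagine" the result is "waouwbs".

waouwbs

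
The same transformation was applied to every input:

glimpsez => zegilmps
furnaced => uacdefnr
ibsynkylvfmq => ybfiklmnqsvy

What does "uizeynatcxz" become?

The transformation: sort the characters into alphabetical order, then move the last character to the front.
Starting from "uizeynatcxz": after the first operation, "aceintuxyzz"; after the second, "zaceintuxyz".

zaceintuxyz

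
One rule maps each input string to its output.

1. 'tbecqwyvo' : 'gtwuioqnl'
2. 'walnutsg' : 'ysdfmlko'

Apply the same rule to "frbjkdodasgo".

gjtbcvgvskyx

Each output is the input with this applied: swap the first and last characters, then shift every letter 8 places backward in the alphabet (wrapping around).
"frbjkdodasgo" → "orbjkdodasgf" → "gjtbcvgvskyx".
(Check on "walnutsg": → "galnutsw" → "ysdfmlko" ✓)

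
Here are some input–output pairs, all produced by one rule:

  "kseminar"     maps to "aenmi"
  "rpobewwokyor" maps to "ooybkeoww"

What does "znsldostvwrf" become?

Each output is the input with this applied: take characters alternately from the front and the back (1st, last, 2nd, 2nd-last, ...), then delete the first 3 characters.
Starting from "znsldostvwrf": after the first operation, "zfnrswlvdtos"; after the second, "rswlvdtos".

rswlvdtos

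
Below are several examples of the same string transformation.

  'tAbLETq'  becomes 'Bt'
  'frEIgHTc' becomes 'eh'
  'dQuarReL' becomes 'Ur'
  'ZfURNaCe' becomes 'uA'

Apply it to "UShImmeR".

HM

The transformation: flip the case of every letter, then keep one character in every 3, starting at position 3 (positions 3rd, 6th, 9th, ...).
Applying both steps to "UShImmeR": "usHiMMEr", then "HM".
(Check on "dQuarReL": → "DqUARrEl" → "Ur" ✓)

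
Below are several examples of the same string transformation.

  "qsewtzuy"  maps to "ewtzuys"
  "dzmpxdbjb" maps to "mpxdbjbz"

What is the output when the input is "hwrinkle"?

rinklew

What's happening: delete the first character, then move the first character to the end.
For "hwrinkle", step one produces "wrinkle"; step two turns that into "rinklew".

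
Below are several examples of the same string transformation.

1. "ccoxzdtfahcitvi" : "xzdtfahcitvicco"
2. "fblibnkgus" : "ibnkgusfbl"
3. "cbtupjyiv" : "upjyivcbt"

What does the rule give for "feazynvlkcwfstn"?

zynvlkcwfstnfea

The rule is to move the first 3 characters to the end (rotate left by 3).
Doing the same to "feazynvlkcwfstn": "zynvlkcwfstnfea".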